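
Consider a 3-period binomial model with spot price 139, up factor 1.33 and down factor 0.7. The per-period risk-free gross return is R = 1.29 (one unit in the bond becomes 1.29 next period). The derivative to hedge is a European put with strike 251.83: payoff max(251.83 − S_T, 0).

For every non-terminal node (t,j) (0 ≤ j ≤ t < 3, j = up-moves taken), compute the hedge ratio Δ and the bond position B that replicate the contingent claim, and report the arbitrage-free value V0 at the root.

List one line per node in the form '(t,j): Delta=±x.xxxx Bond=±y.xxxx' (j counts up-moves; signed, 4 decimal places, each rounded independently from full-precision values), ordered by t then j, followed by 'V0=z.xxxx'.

No-arbitrage ⇒ martingale measure with p* = (R−d)/(u−d) = 0.9365.
Payoff layer (t=3): V(3,0)=204.1530, V(3,1)=161.2437, V(3,2)=79.7160, V(3,3)=0.0000
  t=2,j=0: stock 68.1100 → up 90.5863 (V=161.2437), down 47.6770 (V=204.1530). Price 127.1071; hedge Δ=-1.0000, bond B=195.2171.
  t=2,j=1: stock 129.4090 → up 172.1140 (V=79.7160), down 90.5863 (V=161.2437). Price 65.8081; hedge Δ=-1.0000, bond B=195.2171.
  t=2,j=2: stock 245.8771 → up 327.0165 (V=0.0000), down 172.1140 (V=79.7160). Price 3.9235; hedge Δ=-0.5146, bond B=130.4569.
  t=1,j=0: stock 97.3000 → up 129.4090 (V=65.8081), down 68.1100 (V=127.1071). Price 54.0310; hedge Δ=-1.0000, bond B=151.3310.
  t=1,j=1: stock 184.8700 → up 245.8771 (V=3.9235), down 129.4090 (V=65.8081). Price 6.0874; hedge Δ=-0.5313, bond B=104.3168.
  t=0,j=0: stock 139.0000 → up 184.8700 (V=6.0874), down 97.3000 (V=54.0310). Price 7.0786; hedge Δ=-0.5475, bond B=83.1797.
Check: Δ(0,0)·S0 + B(0,0) = 7.0786 = V0.

(0,0): Delta=-0.5475 Bond=83.1797
(1,0): Delta=-1.0000 Bond=151.3310
(1,1): Delta=-0.5313 Bond=104.3168
(2,0): Delta=-1.0000 Bond=195.2171
(2,1): Delta=-1.0000 Bond=195.2171
(2,2): Delta=-0.5146 Bond=130.4569
V0=7.0786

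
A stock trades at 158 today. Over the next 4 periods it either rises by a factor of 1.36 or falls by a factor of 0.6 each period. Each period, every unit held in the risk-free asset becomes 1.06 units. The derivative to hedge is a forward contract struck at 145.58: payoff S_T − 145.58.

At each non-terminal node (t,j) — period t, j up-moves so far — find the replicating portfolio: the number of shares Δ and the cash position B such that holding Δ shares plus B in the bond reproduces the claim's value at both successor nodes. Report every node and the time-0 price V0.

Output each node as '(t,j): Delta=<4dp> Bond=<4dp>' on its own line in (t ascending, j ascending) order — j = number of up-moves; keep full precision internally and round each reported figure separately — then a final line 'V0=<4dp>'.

(0,0): Delta=1.0000 Bond=-115.3130
(1,0): Delta=1.0000 Bond=-122.2318
(1,1): Delta=1.0000 Bond=-122.2318
(2,0): Delta=1.0000 Bond=-129.5657
(2,1): Delta=1.0000 Bond=-129.5657
(2,2): Delta=1.0000 Bond=-129.5657
(3,0): Delta=1.0000 Bond=-137.3396
(3,1): Delta=1.0000 Bond=-137.3396
(3,2): Delta=1.0000 Bond=-137.3396
(3,3): Delta=1.0000 Bond=-137.3396
V0=42.6870

Risk-neutral probability p* = (R−d)/(u−d) = (1.06−0.6)/(1.36−0.6) = 0.6053.
Payoff layer (t=4): V(4,0)=-125.1032, V(4,1)=-99.1659, V(4,2)=-40.3748, V(4,3)=92.8852, V(4,4)=394.9412
  t=3,j=0: stock 34.1280 → up 46.4141 (V=-99.1659), down 20.4768 (V=-125.1032). Price -103.2116; hedge Δ=1.0000, bond B=-137.3396.
  t=3,j=1: stock 77.3568 → up 105.2052 (V=-40.3748), down 46.4141 (V=-99.1659). Price -59.9828; hedge Δ=1.0000, bond B=-137.3396.
  t=3,j=2: stock 175.3421 → up 238.4652 (V=92.8852), down 105.2052 (V=-40.3748). Price 38.0025; hedge Δ=1.0000, bond B=-137.3396.
  t=3,j=3: stock 397.4420 → up 540.5212 (V=394.9412), down 238.4652 (V=92.8852). Price 260.1024; hedge Δ=1.0000, bond B=-137.3396.
  t=2,j=0: stock 56.8800 → up 77.3568 (V=-59.9828), down 34.1280 (V=-103.2116). Price -72.6857; hedge Δ=1.0000, bond B=-129.5657.
  t=2,j=1: stock 128.9280 → up 175.3421 (V=38.0025), down 77.3568 (V=-59.9828). Price -0.6377; hedge Δ=1.0000, bond B=-129.5657.
  t=2,j=2: stock 292.2368 → up 397.4420 (V=260.1024), down 175.3421 (V=38.0025). Price 162.6711; hedge Δ=1.0000, bond B=-129.5657.
  t=1,j=0: stock 94.8000 → up 128.9280 (V=-0.6377), down 56.8800 (V=-72.6857). Price -27.4318; hedge Δ=1.0000, bond B=-122.2318.
  t=1,j=1: stock 214.8800 → up 292.2368 (V=162.6711), down 128.9280 (V=-0.6377). Price 92.6482; hedge Δ=1.0000, bond B=-122.2318.
  t=0,j=0: stock 158.0000 → up 214.8800 (V=92.6482), down 94.8000 (V=-27.4318). Price 42.6870; hedge Δ=1.0000, bond B=-115.3130.
Each (Δ,B) replicates both successor values, so the strategy is self-financing and V0 is arbitrage-free.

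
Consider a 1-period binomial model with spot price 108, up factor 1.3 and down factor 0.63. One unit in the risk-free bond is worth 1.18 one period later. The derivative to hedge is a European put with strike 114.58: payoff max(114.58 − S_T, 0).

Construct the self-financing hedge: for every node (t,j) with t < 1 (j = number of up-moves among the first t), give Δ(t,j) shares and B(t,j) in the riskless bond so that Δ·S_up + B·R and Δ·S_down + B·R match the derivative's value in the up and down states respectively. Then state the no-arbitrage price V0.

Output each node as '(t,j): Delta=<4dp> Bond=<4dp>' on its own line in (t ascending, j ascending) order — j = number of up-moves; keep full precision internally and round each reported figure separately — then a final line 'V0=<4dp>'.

(0,0): Delta=-0.6432 Bond=76.5267
V0=7.0640

Since d<R<u, set p* = (R−d)/(u−d) = 0.8209; price each node as the discounted p*-expectation of its children.
Payoff layer (t=1): V(1,0)=46.5400, V(1,1)=0.0000
(0,0): S=108.0000. Δ = (V_up−V_dn)/(S_up−S_dn) = (0.0000−46.5400)/(140.4000−68.0400) = -0.6432. V = [p*·0.0000 + (1−p*)·46.5400]/1.18 = 7.0640. B = V − Δ·S = 76.5267.
Check: Δ(0,0)·S0 + B(0,0) = 7.0640 = V0.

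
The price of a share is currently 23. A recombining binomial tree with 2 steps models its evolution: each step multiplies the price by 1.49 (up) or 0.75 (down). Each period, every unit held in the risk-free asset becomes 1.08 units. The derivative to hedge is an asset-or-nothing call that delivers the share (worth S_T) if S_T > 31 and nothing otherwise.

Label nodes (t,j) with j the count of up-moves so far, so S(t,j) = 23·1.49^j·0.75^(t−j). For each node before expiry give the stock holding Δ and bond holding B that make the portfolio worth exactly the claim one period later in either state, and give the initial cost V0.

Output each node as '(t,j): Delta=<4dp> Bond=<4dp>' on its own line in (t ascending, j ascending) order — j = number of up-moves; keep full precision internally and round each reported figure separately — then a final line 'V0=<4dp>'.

No-arbitrage ⇒ martingale measure with p* = (R−d)/(u−d) = 0.4459.
Terminal payoffs: V(2,0)=0.0000, V(2,1)=0.0000, V(2,2)=51.0623
(1,0): S=17.2500. Δ = (V_up−V_dn)/(S_up−S_dn) = (0.0000−0.0000)/(25.7025−12.9375) = 0.0000. V = [p*·0.0000 + (1−p*)·0.0000]/1.08 = 0.0000. B = V − Δ·S = 0.0000.
(1,1): S=34.2700. Δ = (V_up−V_dn)/(S_up−S_dn) = (51.0623−0.0000)/(51.0623−25.7025) = 2.0135. V = [p*·51.0623 + (1−p*)·0.0000]/1.08 = 21.0843. B = V − Δ·S = -47.9188.
(0,0): S=23.0000. Δ = (V_up−V_dn)/(S_up−S_dn) = (21.0843−0.0000)/(34.2700−17.2500) = 1.2388. V = [p*·21.0843 + (1−p*)·0.0000]/1.08 = 8.7060. B = V − Δ·S = -19.7863.
The time-0 hedge costs 8.7060, which is the no-arbitrage price.

(0,0): Delta=1.2388 Bond=-19.7863
(1,0): Delta=0.0000 Bond=0.0000
(1,1): Delta=2.0135 Bond=-47.9188
V0=8.7060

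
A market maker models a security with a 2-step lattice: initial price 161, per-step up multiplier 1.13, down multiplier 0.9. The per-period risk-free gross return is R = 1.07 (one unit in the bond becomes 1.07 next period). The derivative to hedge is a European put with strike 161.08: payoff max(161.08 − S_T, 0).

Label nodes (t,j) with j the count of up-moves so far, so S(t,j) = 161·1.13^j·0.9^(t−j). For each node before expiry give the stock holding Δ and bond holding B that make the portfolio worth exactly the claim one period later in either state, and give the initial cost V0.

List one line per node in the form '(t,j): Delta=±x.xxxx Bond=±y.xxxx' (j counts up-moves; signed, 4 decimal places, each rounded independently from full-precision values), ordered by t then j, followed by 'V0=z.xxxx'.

Risk-neutral probability p* = (R−d)/(u−d) = (1.07−0.9)/(1.13−0.9) = 0.7391.
Terminal payoffs: V(2,0)=30.6700, V(2,1)=0.0000, V(2,2)=0.0000
(1,0): S=144.9000. Δ = (V_up−V_dn)/(S_up−S_dn) = (0.0000−30.6700)/(163.7370−130.4100) = -0.9203. V = [p*·0.0000 + (1−p*)·30.6700]/1.07 = 7.4774. B = V − Δ·S = 140.8253.
(1,1): S=181.9300. Δ = (V_up−V_dn)/(S_up−S_dn) = (0.0000−0.0000)/(205.5809−163.7370) = 0.0000. V = [p*·0.0000 + (1−p*)·0.0000]/1.07 = 0.0000. B = V − Δ·S = 0.0000.
(0,0): S=161.0000. Δ = (V_up−V_dn)/(S_up−S_dn) = (0.0000−7.4774)/(181.9300−144.9000) = -0.2019. V = [p*·0.0000 + (1−p*)·7.4774]/1.07 = 1.8230. B = V − Δ·S = 34.3337.
Root portfolio cost Δ·161+B reproduces V0=1.8230.

(0,0): Delta=-0.2019 Bond=34.3337
(1,0): Delta=-0.9203 Bond=140.8253
(1,1): Delta=0.0000 Bond=0.0000
V0=1.8230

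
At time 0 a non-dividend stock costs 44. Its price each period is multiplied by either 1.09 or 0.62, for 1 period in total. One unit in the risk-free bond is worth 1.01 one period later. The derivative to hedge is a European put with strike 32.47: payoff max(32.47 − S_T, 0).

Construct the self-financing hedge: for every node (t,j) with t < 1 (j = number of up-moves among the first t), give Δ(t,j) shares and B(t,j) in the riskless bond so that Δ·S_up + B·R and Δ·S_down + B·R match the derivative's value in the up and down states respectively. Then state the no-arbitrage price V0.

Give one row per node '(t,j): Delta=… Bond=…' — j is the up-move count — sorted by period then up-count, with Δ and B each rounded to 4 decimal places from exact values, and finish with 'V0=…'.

No-arbitrage ⇒ martingale measure with p* = (R−d)/(u−d) = 0.8298.
At expiry t=1: V(1,0)=5.1900, V(1,1)=0.0000
Node (0,0) S=44.0000: V=(p*·0.0000+(1−p*)·5.1900)/1.01=0.8747; Δ=(0.0000−5.1900)/(47.9600−27.2800)=-0.2510; B=V−Δ·S=11.9172
Check: Δ(0,0)·S0 + B(0,0) = 0.8747 = V0.

(0,0): Delta=-0.2510 Bond=11.9172
V0=0.8747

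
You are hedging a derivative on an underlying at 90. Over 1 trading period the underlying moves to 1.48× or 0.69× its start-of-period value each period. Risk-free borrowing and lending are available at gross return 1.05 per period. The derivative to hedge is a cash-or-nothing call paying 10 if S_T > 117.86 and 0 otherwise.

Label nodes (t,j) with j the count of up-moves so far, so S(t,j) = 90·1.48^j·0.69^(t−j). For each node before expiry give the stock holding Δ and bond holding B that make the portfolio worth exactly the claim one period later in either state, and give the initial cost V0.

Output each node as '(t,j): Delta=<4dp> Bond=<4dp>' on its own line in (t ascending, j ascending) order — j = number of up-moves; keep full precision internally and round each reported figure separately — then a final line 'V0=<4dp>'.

(0,0): Delta=0.1406 Bond=-8.3183
V0=4.3400

Risk-neutral probability p* = (R−d)/(u−d) = (1.05−0.69)/(1.48−0.69) = 0.4557.
Payoff layer (t=1): V(1,0)=0.0000, V(1,1)=10.0000
  t=0,j=0: stock 90.0000 → up 133.2000 (V=10.0000), down 62.1000 (V=0.0000). Price 4.3400; hedge Δ=0.1406, bond B=-8.3183.
Self-financing check: at every node Δ·S+B equals the discounted successor values.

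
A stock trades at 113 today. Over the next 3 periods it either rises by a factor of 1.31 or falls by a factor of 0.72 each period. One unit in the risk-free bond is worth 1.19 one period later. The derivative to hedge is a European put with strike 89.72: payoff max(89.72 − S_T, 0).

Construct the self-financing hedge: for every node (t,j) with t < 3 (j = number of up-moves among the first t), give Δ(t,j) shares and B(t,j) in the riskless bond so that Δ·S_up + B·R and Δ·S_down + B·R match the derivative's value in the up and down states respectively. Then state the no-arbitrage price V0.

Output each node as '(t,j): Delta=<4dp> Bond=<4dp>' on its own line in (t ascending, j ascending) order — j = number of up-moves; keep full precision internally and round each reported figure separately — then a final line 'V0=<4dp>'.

(0,0): Delta=-0.0597 Bond=7.7449
(1,0): Delta=-0.3041 Bond=29.1001
(1,1): Delta=-0.0254 Bond=4.1397
(2,0): Delta=-1.0000 Bond=75.3950
(2,1): Delta=-0.2064 Bond=24.2208
(2,2): Delta=0.0000 Bond=0.0000
V0=0.9989

Since d<R<u, set p* = (R−d)/(u−d) = 0.7966; price each node as the discounted p*-expectation of its children.
Terminal payoffs: V(3,0)=47.5430, V(3,1)=12.9812, V(3,2)=0.0000, V(3,3)=0.0000
Node (2,0) S=58.5792: V=(p*·12.9812+(1−p*)·47.5430)/1.19=16.8158; Δ=(12.9812−47.5430)/(76.7388−42.1770)=-1.0000; B=V−Δ·S=75.3950
Node (2,1) S=106.5816: V=(p*·0.0000+(1−p*)·12.9812)/1.19=2.2187; Δ=(0.0000−12.9812)/(139.6219−76.7388)=-0.2064; B=V−Δ·S=24.2208
Node (2,2) S=193.9193: V=(p*·0.0000+(1−p*)·0.0000)/1.19=0.0000; Δ=(0.0000−0.0000)/(254.0343−139.6219)=0.0000; B=V−Δ·S=0.0000
Node (1,0) S=81.3600: V=(p*·2.2187+(1−p*)·16.8158)/1.19=4.3593; Δ=(2.2187−16.8158)/(106.5816−58.5792)=-0.3041; B=V−Δ·S=29.1001
Node (1,1) S=148.0300: V=(p*·0.0000+(1−p*)·2.2187)/1.19=0.3792; Δ=(0.0000−2.2187)/(193.9193−106.5816)=-0.0254; B=V−Δ·S=4.1397
Node (0,0) S=113.0000: V=(p*·0.3792+(1−p*)·4.3593)/1.19=0.9989; Δ=(0.3792−4.3593)/(148.0300−81.3600)=-0.0597; B=V−Δ·S=7.7449
The time-0 hedge costs 0.9989, which is the no-arbitrage price.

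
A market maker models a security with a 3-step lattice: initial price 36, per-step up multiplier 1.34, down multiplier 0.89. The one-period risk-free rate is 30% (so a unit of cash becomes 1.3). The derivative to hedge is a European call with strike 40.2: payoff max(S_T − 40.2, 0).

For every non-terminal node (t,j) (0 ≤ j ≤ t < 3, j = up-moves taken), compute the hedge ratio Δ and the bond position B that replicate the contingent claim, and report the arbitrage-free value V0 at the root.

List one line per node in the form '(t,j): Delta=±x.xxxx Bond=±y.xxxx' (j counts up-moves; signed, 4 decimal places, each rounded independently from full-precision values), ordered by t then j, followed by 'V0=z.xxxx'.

Since d<R<u, set p* = (R−d)/(u−d) = 0.9111; price each node as the discounted p*-expectation of its children.
At expiry t=3: V(3,0)=0.0000, V(3,1)=0.0000, V(3,2)=17.3310, V(3,3)=46.4197
(2,0): S=28.5156. Δ = (V_up−V_dn)/(S_up−S_dn) = (0.0000−0.0000)/(38.2109−25.3789) = 0.0000. V = [p*·0.0000 + (1−p*)·0.0000]/1.3 = 0.0000. B = V − Δ·S = 0.0000.
(2,1): S=42.9336. Δ = (V_up−V_dn)/(S_up−S_dn) = (17.3310−0.0000)/(57.5310−38.2109) = 0.8970. V = [p*·17.3310 + (1−p*)·0.0000]/1.3 = 12.1465. B = V − Δ·S = -26.3669.
(2,2): S=64.6416. Δ = (V_up−V_dn)/(S_up−S_dn) = (46.4197−17.3310)/(86.6197−57.5310) = 1.0000. V = [p*·46.4197 + (1−p*)·17.3310]/1.3 = 33.7185. B = V − Δ·S = -30.9231.
(1,0): S=32.0400. Δ = (V_up−V_dn)/(S_up−S_dn) = (12.1465−0.0000)/(42.9336−28.5156) = 0.8425. V = [p*·12.1465 + (1−p*)·0.0000]/1.3 = 8.5130. B = V − Δ·S = -18.4793.
(1,1): S=48.2400. Δ = (V_up−V_dn)/(S_up−S_dn) = (33.7185−12.1465)/(64.6416−42.9336) = 0.9937. V = [p*·33.7185 + (1−p*)·12.1465]/1.3 = 24.4623. B = V − Δ·S = -23.4754.
(0,0): S=36.0000. Δ = (V_up−V_dn)/(S_up−S_dn) = (24.4623−8.5130)/(48.2400−32.0400) = 0.9845. V = [p*·24.4623 + (1−p*)·8.5130]/1.3 = 17.7266. B = V − Δ·S = -17.7164.
Root portfolio cost Δ·36+B reproduces V0=17.7266.

(0,0): Delta=0.9845 Bond=-17.7164
(1,0): Delta=0.8425 Bond=-18.4793
(1,1): Delta=0.9937 Bond=-23.4754
(2,0): Delta=0.0000 Bond=0.0000
(2,1): Delta=0.8970 Bond=-26.3669
(2,2): Delta=1.0000 Bond=-30.9231
V0=17.7266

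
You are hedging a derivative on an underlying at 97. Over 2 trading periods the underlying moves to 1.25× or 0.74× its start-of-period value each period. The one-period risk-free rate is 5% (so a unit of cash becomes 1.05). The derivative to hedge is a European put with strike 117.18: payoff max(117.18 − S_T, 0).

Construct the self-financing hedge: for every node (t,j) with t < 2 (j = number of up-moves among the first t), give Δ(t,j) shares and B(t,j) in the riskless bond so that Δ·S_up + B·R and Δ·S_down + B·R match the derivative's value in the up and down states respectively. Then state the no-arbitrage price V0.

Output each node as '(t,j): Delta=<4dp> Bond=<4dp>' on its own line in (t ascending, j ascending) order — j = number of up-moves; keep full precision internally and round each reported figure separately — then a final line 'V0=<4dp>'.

(0,0): Delta=-0.5977 Bond=78.7807
(1,0): Delta=-1.0000 Bond=111.6000
(1,1): Delta=-0.4440 Bond=64.0873
V0=20.8081

No-arbitrage ⇒ martingale measure with p* = (R−d)/(u−d) = 0.6078.
Terminal payoffs: V(2,0)=64.0628, V(2,1)=27.4550, V(2,2)=0.0000
(1,0): S=71.7800. Δ = (V_up−V_dn)/(S_up−S_dn) = (27.4550−64.0628)/(89.7250−53.1172) = -1.0000. V = [p*·27.4550 + (1−p*)·64.0628]/1.05 = 39.8200. B = V − Δ·S = 111.6000.
(1,1): S=121.2500. Δ = (V_up−V_dn)/(S_up−S_dn) = (0.0000−27.4550)/(151.5625−89.7250) = -0.4440. V = [p*·0.0000 + (1−p*)·27.4550]/1.05 = 10.2540. B = V − Δ·S = 64.0873.
(0,0): S=97.0000. Δ = (V_up−V_dn)/(S_up−S_dn) = (10.2540−39.8200)/(121.2500−71.7800) = -0.5977. V = [p*·10.2540 + (1−p*)·39.8200]/1.05 = 20.8081. B = V − Δ·S = 78.7807.
Root portfolio cost Δ·97+B reproduces V0=20.8081.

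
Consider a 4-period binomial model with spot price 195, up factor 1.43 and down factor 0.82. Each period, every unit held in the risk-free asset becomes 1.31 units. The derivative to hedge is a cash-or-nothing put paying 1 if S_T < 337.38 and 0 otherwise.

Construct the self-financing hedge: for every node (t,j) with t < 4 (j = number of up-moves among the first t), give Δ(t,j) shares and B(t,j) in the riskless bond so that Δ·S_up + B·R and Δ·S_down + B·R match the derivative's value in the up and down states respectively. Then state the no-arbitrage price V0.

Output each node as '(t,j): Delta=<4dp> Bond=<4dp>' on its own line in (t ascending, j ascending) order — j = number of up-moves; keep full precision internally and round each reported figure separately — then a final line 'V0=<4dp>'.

No-arbitrage ⇒ martingale measure with p* = (R−d)/(u−d) = 0.8033.
Payoff layer (t=4): V(4,0)=1.0000, V(4,1)=1.0000, V(4,2)=1.0000, V(4,3)=0.0000, V(4,4)=0.0000
  t=3,j=0: stock 107.5168 → up 153.7490 (V=1.0000), down 88.1637 (V=1.0000). Price 0.7634; hedge Δ=0.0000, bond B=0.7634.
  t=3,j=1: stock 187.4987 → up 268.1232 (V=1.0000), down 153.7490 (V=1.0000). Price 0.7634; hedge Δ=0.0000, bond B=0.7634.
  t=3,j=2: stock 326.9795 → up 467.5807 (V=0.0000), down 268.1232 (V=1.0000). Price 0.1502; hedge Δ=-0.0050, bond B=1.7895.
  t=3,j=3: stock 570.2204 → up 815.4151 (V=0.0000), down 467.5807 (V=0.0000). Price 0.0000; hedge Δ=0.0000, bond B=0.0000.
  t=2,j=0: stock 131.1180 → up 187.4987 (V=0.7634), down 107.5168 (V=0.7634). Price 0.5827; hedge Δ=0.0000, bond B=0.5827.
  t=2,j=1: stock 228.6570 → up 326.9795 (V=0.1502), down 187.4987 (V=0.7634). Price 0.2067; hedge Δ=-0.0044, bond B=1.2119.
  t=2,j=2: stock 398.7555 → up 570.2204 (V=0.0000), down 326.9795 (V=0.1502). Price 0.0226; hedge Δ=-0.0006, bond B=0.2687.
  t=1,j=0: stock 159.9000 → up 228.6570 (V=0.2067), down 131.1180 (V=0.5827). Price 0.2143; hedge Δ=-0.0039, bond B=0.8307.
  t=1,j=1: stock 278.8500 → up 398.7555 (V=0.0226), down 228.6570 (V=0.2067). Price 0.0449; hedge Δ=-0.0011, bond B=0.3468.
  t=0,j=0: stock 195.0000 → up 278.8500 (V=0.0449), down 159.9000 (V=0.2143). Price 0.0597; hedge Δ=-0.0014, bond B=0.3374.
Check: Δ(0,0)·S0 + B(0,0) = 0.0597 = V0.

(0,0): Delta=-0.0014 Bond=0.3374
(1,0): Delta=-0.0039 Bond=0.8307
(1,1): Delta=-0.0011 Bond=0.3468
(2,0): Delta=0.0000 Bond=0.5827
(2,1): Delta=-0.0044 Bond=1.2119
(2,2): Delta=-0.0006 Bond=0.2687
(3,0): Delta=0.0000 Bond=0.7634
(3,1): Delta=0.0000 Bond=0.7634
(3,2): Delta=-0.0050 Bond=1.7895
(3,3): Delta=0.0000 Bond=0.0000
V0=0.0597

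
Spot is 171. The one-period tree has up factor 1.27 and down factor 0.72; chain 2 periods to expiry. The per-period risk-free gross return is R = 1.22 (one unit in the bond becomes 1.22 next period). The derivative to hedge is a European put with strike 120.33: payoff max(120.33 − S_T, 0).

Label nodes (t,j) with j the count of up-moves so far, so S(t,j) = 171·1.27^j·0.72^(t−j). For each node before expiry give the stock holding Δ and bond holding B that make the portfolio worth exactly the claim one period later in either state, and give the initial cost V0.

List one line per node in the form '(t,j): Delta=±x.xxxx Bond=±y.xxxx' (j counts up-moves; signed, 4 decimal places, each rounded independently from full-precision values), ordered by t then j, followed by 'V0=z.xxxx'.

(0,0): Delta=-0.0251 Bond=4.4685
(1,0): Delta=-0.4679 Bond=59.9675
(1,1): Delta=0.0000 Bond=0.0000
V0=0.1759

No-arbitrage ⇒ martingale measure with p* = (R−d)/(u−d) = 0.9091.
At expiry t=2: V(2,0)=31.6836, V(2,1)=0.0000, V(2,2)=0.0000
(1,0): S=123.1200. Δ = (V_up−V_dn)/(S_up−S_dn) = (0.0000−31.6836)/(156.3624−88.6464) = -0.4679. V = [p*·0.0000 + (1−p*)·31.6836]/1.22 = 2.3609. B = V − Δ·S = 59.9675.
(1,1): S=217.1700. Δ = (V_up−V_dn)/(S_up−S_dn) = (0.0000−0.0000)/(275.8059−156.3624) = 0.0000. V = [p*·0.0000 + (1−p*)·0.0000]/1.22 = 0.0000. B = V − Δ·S = 0.0000.
(0,0): S=171.0000. Δ = (V_up−V_dn)/(S_up−S_dn) = (0.0000−2.3609)/(217.1700−123.1200) = -0.0251. V = [p*·0.0000 + (1−p*)·2.3609]/1.22 = 0.1759. B = V − Δ·S = 4.4685.
Each (Δ,B) replicates both successor values, so the strategy is self-financing and V0 is arbitrage-free.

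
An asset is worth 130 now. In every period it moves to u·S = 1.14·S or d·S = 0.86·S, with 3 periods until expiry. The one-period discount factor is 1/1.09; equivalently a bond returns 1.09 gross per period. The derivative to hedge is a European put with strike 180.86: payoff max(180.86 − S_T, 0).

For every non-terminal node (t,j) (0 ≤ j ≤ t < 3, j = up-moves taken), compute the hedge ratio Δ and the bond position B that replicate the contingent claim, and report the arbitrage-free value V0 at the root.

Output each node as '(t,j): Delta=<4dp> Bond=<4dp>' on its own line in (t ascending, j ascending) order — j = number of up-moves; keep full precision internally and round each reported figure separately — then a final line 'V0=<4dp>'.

The replicating-portfolio and risk-neutral prices coincide; use p* = (1.09−0.86)/(1.14−0.86) = 0.8214 for the latter.
At expiry t=3: V(3,0)=98.1727, V(3,1)=71.2513, V(3,2)=35.5647, V(3,3)=0.0000
  t=2,j=0: stock 96.1480 → up 109.6087 (V=71.2513), down 82.6873 (V=98.1727). Price 69.7786; hedge Δ=-1.0000, bond B=165.9266.
  t=2,j=1: stock 127.4520 → up 145.2953 (V=35.5647), down 109.6087 (V=71.2513). Price 38.4746; hedge Δ=-1.0000, bond B=165.9266.
  t=2,j=2: stock 168.9480 → up 192.6007 (V=0.0000), down 145.2953 (V=35.5647). Price 5.8265; hedge Δ=-0.7518, bond B=132.8433.
  t=1,j=0: stock 111.8000 → up 127.4520 (V=38.4746), down 96.1480 (V=69.7786). Price 40.4262; hedge Δ=-1.0000, bond B=152.2262.
  t=1,j=1: stock 148.2000 → up 168.9480 (V=5.8265), down 127.4520 (V=38.4746). Price 10.6940; hedge Δ=-0.7868, bond B=127.2945.
  t=0,j=0: stock 130.0000 → up 148.2000 (V=10.6940), down 111.8000 (V=40.4262). Price 14.6820; hedge Δ=-0.8168, bond B=120.8685.
Root portfolio cost Δ·130+B reproduces V0=14.6820.

(0,0): Delta=-0.8168 Bond=120.8685
(1,0): Delta=-1.0000 Bond=152.2262
(1,1): Delta=-0.7868 Bond=127.2945
(2,0): Delta=-1.0000 Bond=165.9266
(2,1): Delta=-1.0000 Bond=165.9266
(2,2): Delta=-0.7518 Bond=132.8433
V0=14.6820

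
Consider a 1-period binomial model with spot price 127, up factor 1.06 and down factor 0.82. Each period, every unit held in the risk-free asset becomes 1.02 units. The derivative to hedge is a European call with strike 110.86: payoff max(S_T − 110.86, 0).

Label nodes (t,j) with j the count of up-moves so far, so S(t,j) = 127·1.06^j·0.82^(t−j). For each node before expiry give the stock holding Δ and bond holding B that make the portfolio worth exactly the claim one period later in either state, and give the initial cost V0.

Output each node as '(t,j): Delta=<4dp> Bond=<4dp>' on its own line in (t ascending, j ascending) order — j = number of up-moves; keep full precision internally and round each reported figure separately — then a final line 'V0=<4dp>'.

(0,0): Delta=0.7795 Bond=-79.5882
V0=19.4118

The replicating-portfolio and risk-neutral prices coincide; use p* = (1.02−0.82)/(1.06−0.82) = 0.8333 for the latter.
At expiry t=1: V(1,0)=0.0000, V(1,1)=23.7600
(0,0): S=127.0000. Δ = (V_up−V_dn)/(S_up−S_dn) = (23.7600−0.0000)/(134.6200−104.1400) = 0.7795. V = [p*·23.7600 + (1−p*)·0.0000]/1.02 = 19.4118. B = V − Δ·S = -79.5882.
Root portfolio cost Δ·127+B reproduces V0=19.4118.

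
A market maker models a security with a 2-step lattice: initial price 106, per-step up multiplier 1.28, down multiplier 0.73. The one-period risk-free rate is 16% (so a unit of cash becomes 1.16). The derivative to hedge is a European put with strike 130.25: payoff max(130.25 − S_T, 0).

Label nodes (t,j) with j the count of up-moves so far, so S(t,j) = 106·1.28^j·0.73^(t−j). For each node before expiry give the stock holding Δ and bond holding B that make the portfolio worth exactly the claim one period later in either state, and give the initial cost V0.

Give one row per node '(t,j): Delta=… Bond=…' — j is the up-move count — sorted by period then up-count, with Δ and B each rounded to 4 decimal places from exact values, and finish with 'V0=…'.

Since d<R<u, set p* = (R−d)/(u−d) = 0.7818; price each node as the discounted p*-expectation of its children.
Terminal payoffs: V(2,0)=73.7626, V(2,1)=31.2036, V(2,2)=0.0000
Node (1,0) S=77.3800: V=(p*·31.2036+(1−p*)·73.7626)/1.16=34.9045; Δ=(31.2036−73.7626)/(99.0464−56.4874)=-1.0000; B=V−Δ·S=112.2845
Node (1,1) S=135.6800: V=(p*·0.0000+(1−p*)·31.2036)/1.16=5.8690; Δ=(0.0000−31.2036)/(173.6704−99.0464)=-0.4181; B=V−Δ·S=62.6028
Node (0,0) S=106.0000: V=(p*·5.8690+(1−p*)·34.9045)/1.16=10.5207; Δ=(5.8690−34.9045)/(135.6800−77.3800)=-0.4980; B=V−Δ·S=63.3125
Self-financing check: at every node Δ·S+B equals the discounted successor values.

(0,0): Delta=-0.4980 Bond=63.3125
(1,0): Delta=-1.0000 Bond=112.2845
(1,1): Delta=-0.4181 Bond=62.6028
V0=10.5207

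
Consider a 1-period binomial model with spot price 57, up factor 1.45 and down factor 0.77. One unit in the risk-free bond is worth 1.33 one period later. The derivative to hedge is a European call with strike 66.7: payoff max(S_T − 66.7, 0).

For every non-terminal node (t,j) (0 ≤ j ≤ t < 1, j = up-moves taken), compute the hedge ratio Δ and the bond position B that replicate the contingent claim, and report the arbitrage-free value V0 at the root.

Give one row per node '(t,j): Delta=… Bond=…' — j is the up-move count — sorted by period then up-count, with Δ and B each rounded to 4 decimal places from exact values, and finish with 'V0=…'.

Since d<R<u, set p* = (R−d)/(u−d) = 0.8235; price each node as the discounted p*-expectation of its children.
Payoff layer (t=1): V(1,0)=0.0000, V(1,1)=15.9500
(0,0): S=57.0000. Δ = (V_up−V_dn)/(S_up−S_dn) = (15.9500−0.0000)/(82.6500−43.8900) = 0.4115. V = [p*·15.9500 + (1−p*)·0.0000]/1.33 = 9.8762. B = V − Δ·S = -13.5797.
Self-financing check: at every node Δ·S+B equals the discounted successor values.

(0,0): Delta=0.4115 Bond=-13.5797
V0=9.8762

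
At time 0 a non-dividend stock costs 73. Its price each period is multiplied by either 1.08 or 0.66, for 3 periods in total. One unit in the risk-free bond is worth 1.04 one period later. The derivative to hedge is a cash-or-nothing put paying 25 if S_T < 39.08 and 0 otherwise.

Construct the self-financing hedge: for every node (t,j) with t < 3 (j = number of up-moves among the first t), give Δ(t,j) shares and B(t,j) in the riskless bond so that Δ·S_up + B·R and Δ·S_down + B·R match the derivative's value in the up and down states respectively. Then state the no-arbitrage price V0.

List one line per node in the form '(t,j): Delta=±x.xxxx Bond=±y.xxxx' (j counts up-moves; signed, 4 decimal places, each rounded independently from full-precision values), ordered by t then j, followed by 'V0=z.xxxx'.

(0,0): Delta=-0.1299 Bond=10.0505
(1,0): Delta=-1.0748 Bond=55.9765
(1,1): Delta=-0.0691 Bond=5.6605
(2,0): Delta=0.0000 Bond=24.0385
(2,1): Delta=-1.1439 Bond=61.8132
(2,2): Delta=0.0000 Bond=0.0000
V0=0.5664

Since d<R<u, set p* = (R−d)/(u−d) = 0.9048; price each node as the discounted p*-expectation of its children.
At expiry t=3: V(3,0)=25.0000, V(3,1)=25.0000, V(3,2)=0.0000, V(3,3)=0.0000
Node (2,0) S=31.7988: V=(p*·25.0000+(1−p*)·25.0000)/1.04=24.0385; Δ=(25.0000−25.0000)/(34.3427−20.9872)=0.0000; B=V−Δ·S=24.0385
Node (2,1) S=52.0344: V=(p*·0.0000+(1−p*)·25.0000)/1.04=2.2894; Δ=(0.0000−25.0000)/(56.1972−34.3427)=-1.1439; B=V−Δ·S=61.8132
Node (2,2) S=85.1472: V=(p*·0.0000+(1−p*)·0.0000)/1.04=0.0000; Δ=(0.0000−0.0000)/(91.9590−56.1972)=0.0000; B=V−Δ·S=0.0000
Node (1,0) S=48.1800: V=(p*·2.2894+(1−p*)·24.0385)/1.04=4.1930; Δ=(2.2894−24.0385)/(52.0344−31.7988)=-1.0748; B=V−Δ·S=55.9765
Node (1,1) S=78.8400: V=(p*·0.0000+(1−p*)·2.2894)/1.04=0.2096; Δ=(0.0000−2.2894)/(85.1472−52.0344)=-0.0691; B=V−Δ·S=5.6605
Node (0,0) S=73.0000: V=(p*·0.2096+(1−p*)·4.1930)/1.04=0.5664; Δ=(0.2096−4.1930)/(78.8400−48.1800)=-0.1299; B=V−Δ·S=10.0505
Check: Δ(0,0)·S0 + B(0,0) = 0.5664 = V0.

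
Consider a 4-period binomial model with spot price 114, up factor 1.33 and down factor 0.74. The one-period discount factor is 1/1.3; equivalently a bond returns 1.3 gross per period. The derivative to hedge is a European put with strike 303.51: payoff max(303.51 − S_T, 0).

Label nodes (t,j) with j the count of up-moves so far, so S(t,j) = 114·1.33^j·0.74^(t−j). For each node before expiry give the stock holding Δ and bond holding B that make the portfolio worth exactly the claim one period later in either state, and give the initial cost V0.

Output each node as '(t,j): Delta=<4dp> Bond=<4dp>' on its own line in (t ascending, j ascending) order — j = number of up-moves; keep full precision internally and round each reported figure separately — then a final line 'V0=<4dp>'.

(0,0): Delta=-0.6922 Bond=86.2917
(1,0): Delta=-1.0000 Bond=138.1475
(1,1): Delta=-0.6830 Bond=110.7880
(2,0): Delta=-1.0000 Bond=179.5917
(2,1): Delta=-1.0000 Bond=179.5917
(2,2): Delta=-0.6735 Bond=142.1190
(3,0): Delta=-1.0000 Bond=233.4692
(3,1): Delta=-1.0000 Bond=233.4692
(3,2): Delta=-1.0000 Bond=233.4692
(3,3): Delta=-0.6638 Bond=182.1450
V0=7.3840

No-arbitrage ⇒ martingale measure with p* = (R−d)/(u−d) = 0.9492.
Terminal payoffs: V(4,0)=269.3253, V(4,1)=242.0699, V(4,2)=193.0839, V(4,3)=105.0415, V(4,4)=0.0000
(3,0): S=46.1955. Δ = (V_up−V_dn)/(S_up−S_dn) = (242.0699−269.3253)/(61.4401−34.1847) = -1.0000. V = [p*·242.0699 + (1−p*)·269.3253]/1.3 = 187.2737. B = V − Δ·S = 233.4692.
(3,1): S=83.0271. Δ = (V_up−V_dn)/(S_up−S_dn) = (193.0839−242.0699)/(110.4261−61.4401) = -1.0000. V = [p*·193.0839 + (1−p*)·242.0699]/1.3 = 150.4421. B = V − Δ·S = 233.4692.
(3,2): S=149.2244. Δ = (V_up−V_dn)/(S_up−S_dn) = (105.0415−193.0839)/(198.4685−110.4261) = -1.0000. V = [p*·105.0415 + (1−p*)·193.0839]/1.3 = 84.2448. B = V − Δ·S = 233.4692.
(3,3): S=268.2006. Δ = (V_up−V_dn)/(S_up−S_dn) = (0.0000−105.0415)/(356.7068−198.4685) = -0.6638. V = [p*·0.0000 + (1−p*)·105.0415]/1.3 = 4.1085. B = V − Δ·S = 182.1450.
(2,0): S=62.4264. Δ = (V_up−V_dn)/(S_up−S_dn) = (150.4421−187.2737)/(83.0271−46.1955) = -1.0000. V = [p*·150.4421 + (1−p*)·187.2737]/1.3 = 117.1653. B = V − Δ·S = 179.5917.
(2,1): S=112.1988. Δ = (V_up−V_dn)/(S_up−S_dn) = (84.2448−150.4421)/(149.2244−83.0271) = -1.0000. V = [p*·84.2448 + (1−p*)·150.4421]/1.3 = 67.3929. B = V − Δ·S = 179.5917.
(2,2): S=201.6546. Δ = (V_up−V_dn)/(S_up−S_dn) = (4.1085−84.2448)/(268.2006−149.2244) = -0.6735. V = [p*·4.1085 + (1−p*)·84.2448]/1.3 = 6.2948. B = V − Δ·S = 142.1190.
(1,0): S=84.3600. Δ = (V_up−V_dn)/(S_up−S_dn) = (67.3929−117.1653)/(112.1988−62.4264) = -1.0000. V = [p*·67.3929 + (1−p*)·117.1653]/1.3 = 53.7875. B = V − Δ·S = 138.1475.
(1,1): S=151.6200. Δ = (V_up−V_dn)/(S_up−S_dn) = (6.2948−67.3929)/(201.6546−112.1988) = -0.6830. V = [p*·6.2948 + (1−p*)·67.3929]/1.3 = 7.2319. B = V − Δ·S = 110.7880.
(0,0): S=114.0000. Δ = (V_up−V_dn)/(S_up−S_dn) = (7.2319−53.7875)/(151.6200−84.3600) = -0.6922. V = [p*·7.2319 + (1−p*)·53.7875]/1.3 = 7.3840. B = V − Δ·S = 86.2917.
Each (Δ,B) replicates both successor values, so the strategy is self-financing and V0 is arbitrage-free.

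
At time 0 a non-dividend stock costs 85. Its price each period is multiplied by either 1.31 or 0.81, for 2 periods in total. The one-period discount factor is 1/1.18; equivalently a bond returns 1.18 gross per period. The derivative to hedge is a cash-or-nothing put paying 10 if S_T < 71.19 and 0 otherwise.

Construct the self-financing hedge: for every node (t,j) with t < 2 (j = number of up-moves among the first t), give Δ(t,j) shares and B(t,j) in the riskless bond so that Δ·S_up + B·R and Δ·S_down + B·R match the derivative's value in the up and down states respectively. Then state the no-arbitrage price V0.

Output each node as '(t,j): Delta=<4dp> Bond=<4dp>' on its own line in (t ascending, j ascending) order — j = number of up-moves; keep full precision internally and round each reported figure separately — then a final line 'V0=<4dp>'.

(0,0): Delta=-0.0518 Bond=4.8923
(1,0): Delta=-0.2905 Bond=22.2034
(1,1): Delta=0.0000 Bond=0.0000
V0=0.4855

Risk-neutral probability p* = (R−d)/(u−d) = (1.18−0.81)/(1.31−0.81) = 0.7400.
Payoff layer (t=2): V(2,0)=10.0000, V(2,1)=0.0000, V(2,2)=0.0000
  t=1,j=0: stock 68.8500 → up 90.1935 (V=0.0000), down 55.7685 (V=10.0000). Price 2.2034; hedge Δ=-0.2905, bond B=22.2034.
  t=1,j=1: stock 111.3500 → up 145.8685 (V=0.0000), down 90.1935 (V=0.0000). Price 0.0000; hedge Δ=0.0000, bond B=0.0000.
  t=0,j=0: stock 85.0000 → up 111.3500 (V=0.0000), down 68.8500 (V=2.2034). Price 0.4855; hedge Δ=-0.0518, bond B=4.8923.
The time-0 hedge costs 0.4855, which is the no-arbitrage price.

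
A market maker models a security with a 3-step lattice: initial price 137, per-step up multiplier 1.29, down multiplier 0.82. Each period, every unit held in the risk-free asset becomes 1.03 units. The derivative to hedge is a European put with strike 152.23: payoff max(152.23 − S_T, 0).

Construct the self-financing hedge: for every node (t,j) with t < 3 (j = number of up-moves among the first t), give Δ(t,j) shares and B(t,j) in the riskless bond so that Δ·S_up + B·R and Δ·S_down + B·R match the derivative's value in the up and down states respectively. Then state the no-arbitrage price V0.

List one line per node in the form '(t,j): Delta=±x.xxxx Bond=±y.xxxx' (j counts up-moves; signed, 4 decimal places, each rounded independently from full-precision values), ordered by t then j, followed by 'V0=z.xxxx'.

Since d<R<u, set p* = (R−d)/(u−d) = 0.4468; price each node as the discounted p*-expectation of its children.
Payoff layer (t=3): V(3,0)=76.6926, V(3,1)=33.3967, V(3,2)=0.0000, V(3,3)=0.0000
(2,0): S=92.1188. Δ = (V_up−V_dn)/(S_up−S_dn) = (33.3967−76.6926)/(118.8333−75.5374) = -1.0000. V = [p*·33.3967 + (1−p*)·76.6926]/1.03 = 55.6773. B = V − Δ·S = 147.7961.
(2,1): S=144.9186. Δ = (V_up−V_dn)/(S_up−S_dn) = (0.0000−33.3967)/(186.9450−118.8333) = -0.4903. V = [p*·0.0000 + (1−p*)·33.3967]/1.03 = 17.9367. B = V − Δ·S = 88.9936.
(2,2): S=227.9817. Δ = (V_up−V_dn)/(S_up−S_dn) = (0.0000−0.0000)/(294.0964−186.9450) = 0.0000. V = [p*·0.0000 + (1−p*)·0.0000]/1.03 = 0.0000. B = V − Δ·S = 0.0000.
(1,0): S=112.3400. Δ = (V_up−V_dn)/(S_up−S_dn) = (17.9367−55.6773)/(144.9186−92.1188) = -0.7148. V = [p*·17.9367 + (1−p*)·55.6773]/1.03 = 37.6840. B = V − Δ·S = 117.9832.
(1,1): S=176.7300. Δ = (V_up−V_dn)/(S_up−S_dn) = (0.0000−17.9367)/(227.9817−144.9186) = -0.2159. V = [p*·0.0000 + (1−p*)·17.9367]/1.03 = 9.6334. B = V − Δ·S = 47.7966.
(0,0): S=137.0000. Δ = (V_up−V_dn)/(S_up−S_dn) = (9.6334−37.6840)/(176.7300−112.3400) = -0.4356. V = [p*·9.6334 + (1−p*)·37.6840]/1.03 = 24.4182. B = V − Δ·S = 84.1002.
Root portfolio cost Δ·137+B reproduces V0=24.4182.

(0,0): Delta=-0.4356 Bond=84.1002
(1,0): Delta=-0.7148 Bond=117.9832
(1,1): Delta=-0.2159 Bond=47.7966
(2,0): Delta=-1.0000 Bond=147.7961
(2,1): Delta=-0.4903 Bond=88.9936
(2,2): Delta=0.0000 Bond=0.0000
V0=24.4182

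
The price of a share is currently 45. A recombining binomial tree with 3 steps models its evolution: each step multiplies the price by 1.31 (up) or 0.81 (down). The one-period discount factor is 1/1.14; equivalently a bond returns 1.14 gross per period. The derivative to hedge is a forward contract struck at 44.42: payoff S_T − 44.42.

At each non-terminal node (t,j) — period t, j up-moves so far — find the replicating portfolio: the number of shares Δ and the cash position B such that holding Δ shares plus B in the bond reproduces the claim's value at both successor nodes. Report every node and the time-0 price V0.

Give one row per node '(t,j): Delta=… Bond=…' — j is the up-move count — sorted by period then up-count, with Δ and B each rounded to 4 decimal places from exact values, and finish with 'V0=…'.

(0,0): Delta=1.0000 Bond=-29.9822
(1,0): Delta=1.0000 Bond=-34.1797
(1,1): Delta=1.0000 Bond=-34.1797
(2,0): Delta=1.0000 Bond=-38.9649
(2,1): Delta=1.0000 Bond=-38.9649
(2,2): Delta=1.0000 Bond=-38.9649
V0=15.0178

Since d<R<u, set p* = (R−d)/(u−d) = 0.6600; price each node as the discounted p*-expectation of its children.
Payoff layer (t=3): V(3,0)=-20.5052, V(3,1)=-5.7429, V(3,2)=18.1318, V(3,3)=56.7441
(2,0): S=29.5245. Δ = (V_up−V_dn)/(S_up−S_dn) = (-5.7429−-20.5052)/(38.6771−23.9148) = 1.0000. V = [p*·-5.7429 + (1−p*)·-20.5052]/1.14 = -9.4404. B = V − Δ·S = -38.9649.
(2,1): S=47.7495. Δ = (V_up−V_dn)/(S_up−S_dn) = (18.1318−-5.7429)/(62.5518−38.6771) = 1.0000. V = [p*·18.1318 + (1−p*)·-5.7429]/1.14 = 8.7846. B = V − Δ·S = -38.9649.
(2,2): S=77.2245. Δ = (V_up−V_dn)/(S_up−S_dn) = (56.7441−18.1318)/(101.1641−62.5518) = 1.0000. V = [p*·56.7441 + (1−p*)·18.1318]/1.14 = 38.2596. B = V − Δ·S = -38.9649.
(1,0): S=36.4500. Δ = (V_up−V_dn)/(S_up−S_dn) = (8.7846−-9.4404)/(47.7495−29.5245) = 1.0000. V = [p*·8.7846 + (1−p*)·-9.4404]/1.14 = 2.2703. B = V − Δ·S = -34.1797.
(1,1): S=58.9500. Δ = (V_up−V_dn)/(S_up−S_dn) = (38.2596−8.7846)/(77.2245−47.7495) = 1.0000. V = [p*·38.2596 + (1−p*)·8.7846]/1.14 = 24.7703. B = V − Δ·S = -34.1797.
(0,0): S=45.0000. Δ = (V_up−V_dn)/(S_up−S_dn) = (24.7703−2.2703)/(58.9500−36.4500) = 1.0000. V = [p*·24.7703 + (1−p*)·2.2703]/1.14 = 15.0178. B = V − Δ·S = -29.9822.
Each (Δ,B) replicates both successor values, so the strategy is self-financing and V0 is arbitrage-free.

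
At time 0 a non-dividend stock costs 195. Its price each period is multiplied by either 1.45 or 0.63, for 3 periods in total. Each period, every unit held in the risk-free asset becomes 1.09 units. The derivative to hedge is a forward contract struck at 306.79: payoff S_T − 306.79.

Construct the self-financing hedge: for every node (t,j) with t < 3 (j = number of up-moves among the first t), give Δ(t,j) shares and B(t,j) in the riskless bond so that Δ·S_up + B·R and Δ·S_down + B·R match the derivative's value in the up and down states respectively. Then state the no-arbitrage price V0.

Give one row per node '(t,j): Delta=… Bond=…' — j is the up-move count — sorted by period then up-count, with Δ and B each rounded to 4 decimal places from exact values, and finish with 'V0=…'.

Risk-neutral probability p* = (R−d)/(u−d) = (1.09−0.63)/(1.45−0.63) = 0.5610.
Terminal values V(3,·): V(3,0)=-258.0308, V(3,1)=-194.5665, V(3,2)=-48.4979, V(3,3)=287.6919
(2,0): S=77.3955. Δ = (V_up−V_dn)/(S_up−S_dn) = (-194.5665−-258.0308)/(112.2235−48.7592) = 1.0000. V = [p*·-194.5665 + (1−p*)·-258.0308]/1.09 = -204.0632. B = V − Δ·S = -281.4587.
(2,1): S=178.1325. Δ = (V_up−V_dn)/(S_up−S_dn) = (-48.4979−-194.5665)/(258.2921−112.2235) = 1.0000. V = [p*·-48.4979 + (1−p*)·-194.5665]/1.09 = -103.3262. B = V − Δ·S = -281.4587.
(2,2): S=409.9875. Δ = (V_up−V_dn)/(S_up−S_dn) = (287.6919−-48.4979)/(594.4819−258.2921) = 1.0000. V = [p*·287.6919 + (1−p*)·-48.4979]/1.09 = 128.5288. B = V − Δ·S = -281.4587.
(1,0): S=122.8500. Δ = (V_up−V_dn)/(S_up−S_dn) = (-103.3262−-204.0632)/(178.1325−77.3955) = 1.0000. V = [p*·-103.3262 + (1−p*)·-204.0632]/1.09 = -135.3690. B = V − Δ·S = -258.2190.
(1,1): S=282.7500. Δ = (V_up−V_dn)/(S_up−S_dn) = (128.5288−-103.3262)/(409.9875−178.1325) = 1.0000. V = [p*·128.5288 + (1−p*)·-103.3262]/1.09 = 24.5310. B = V − Δ·S = -258.2190.
(0,0): S=195.0000. Δ = (V_up−V_dn)/(S_up−S_dn) = (24.5310−-135.3690)/(282.7500−122.8500) = 1.0000. V = [p*·24.5310 + (1−p*)·-135.3690]/1.09 = -41.8982. B = V − Δ·S = -236.8982.
Self-financing check: at every node Δ·S+B equals the discounted successor values.

(0,0): Delta=1.0000 Bond=-236.8982
(1,0): Delta=1.0000 Bond=-258.2190
(1,1): Delta=1.0000 Bond=-258.2190
(2,0): Delta=1.0000 Bond=-281.4587
(2,1): Delta=1.0000 Bond=-281.4587
(2,2): Delta=1.0000 Bond=-281.4587
V0=-41.8982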